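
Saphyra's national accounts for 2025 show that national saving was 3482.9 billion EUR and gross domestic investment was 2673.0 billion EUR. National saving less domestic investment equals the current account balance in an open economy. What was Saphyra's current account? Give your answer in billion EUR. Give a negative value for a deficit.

809.9

CA = S - I = 3482.9 - 2673.0 = 809.9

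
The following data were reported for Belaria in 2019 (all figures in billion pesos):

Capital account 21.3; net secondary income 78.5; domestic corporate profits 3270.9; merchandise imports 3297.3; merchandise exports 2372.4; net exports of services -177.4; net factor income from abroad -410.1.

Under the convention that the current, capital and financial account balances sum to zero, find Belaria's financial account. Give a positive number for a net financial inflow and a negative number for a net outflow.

Goods balance = 2372.4 - 3297.3 = -924.9
Services balance = -177.4
Trade balance (goods + services) = -924.9 + (-177.4) = -1102.3
Net primary income = -410.1
Net secondary income = 78.5
Current account = -1102.3 + (-410.1) + 78.5 = -1433.9
Financial account = -(-1433.9 + 21.3) = 1412.6

1412.6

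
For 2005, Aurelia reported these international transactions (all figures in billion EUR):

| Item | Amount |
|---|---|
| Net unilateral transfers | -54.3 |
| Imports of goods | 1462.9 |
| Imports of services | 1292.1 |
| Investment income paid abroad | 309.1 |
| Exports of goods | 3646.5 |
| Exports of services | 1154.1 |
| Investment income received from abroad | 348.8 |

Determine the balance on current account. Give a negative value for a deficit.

Goods balance = 3646.5 - 1462.9 = 2183.6
Services balance = 1154.1 - 1292.1 = -138.0
Trade balance (goods + services) = 2183.6 + (-138.0) = 2045.6
Net primary income = 348.8 - 309.1 = 39.7
Net secondary income = -54.3
Current account = 2045.6 + 39.7 + (-54.3) = 2031.0

2031.0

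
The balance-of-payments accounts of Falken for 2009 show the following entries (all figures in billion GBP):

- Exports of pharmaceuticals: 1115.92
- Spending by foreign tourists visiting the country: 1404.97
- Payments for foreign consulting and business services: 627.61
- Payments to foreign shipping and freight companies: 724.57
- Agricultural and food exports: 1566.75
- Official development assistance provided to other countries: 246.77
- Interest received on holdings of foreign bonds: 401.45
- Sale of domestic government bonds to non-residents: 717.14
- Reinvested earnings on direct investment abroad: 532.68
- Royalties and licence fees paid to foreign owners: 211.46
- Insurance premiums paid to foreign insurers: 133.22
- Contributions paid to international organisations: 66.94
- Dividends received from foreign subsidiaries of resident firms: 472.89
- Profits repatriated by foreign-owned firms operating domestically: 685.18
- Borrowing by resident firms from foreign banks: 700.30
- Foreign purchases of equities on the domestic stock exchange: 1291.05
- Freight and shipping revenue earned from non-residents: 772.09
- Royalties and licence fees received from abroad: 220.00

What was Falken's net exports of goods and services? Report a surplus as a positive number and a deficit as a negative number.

3382.87

Goods: 1115.92 + 1566.75 = 2682.67
Services: 772.09 - 133.22 + 220.00 - 724.57 - 211.46 - 627.61 + 1404.97 = 700.20
Trade balance = 2682.67 + 700.20 = 3382.87
(Excluded from the trade balance — secondary income: official development assistance provided to other countries 246.77, contributions paid to international organisations 66.94; primary income: interest received on holdings of foreign bonds 401.45, reinvested earnings on direct investment abroad 532.68, dividends received from foreign subsidiaries of resident firms 472.89, profits repatriated by foreign-owned firms operating domestically 685.18; financial account: sale of domestic government bonds to non-residents 717.14, borrowing by resident firms from foreign banks 700.30, foreign purchases of equities on the domestic stock exchange 1291.05.)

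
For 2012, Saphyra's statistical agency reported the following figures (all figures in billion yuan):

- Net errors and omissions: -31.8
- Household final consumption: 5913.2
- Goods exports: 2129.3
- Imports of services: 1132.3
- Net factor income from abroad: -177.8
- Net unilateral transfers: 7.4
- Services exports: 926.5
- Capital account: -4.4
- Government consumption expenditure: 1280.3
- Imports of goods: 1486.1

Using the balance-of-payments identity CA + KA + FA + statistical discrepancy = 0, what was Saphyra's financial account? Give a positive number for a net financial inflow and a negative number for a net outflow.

-230.8

Goods balance = 2129.3 - 1486.1 = 643.2
Services balance = 926.5 - 1132.3 = -205.8
Trade balance (goods + services) = 643.2 + (-205.8) = 437.4
Net primary income = -177.8
Net secondary income = 7.4
Current account = 437.4 + (-177.8) + 7.4 = 267.0
Financial account = -(267.0 + (-4.4) + (-31.8)) = -230.8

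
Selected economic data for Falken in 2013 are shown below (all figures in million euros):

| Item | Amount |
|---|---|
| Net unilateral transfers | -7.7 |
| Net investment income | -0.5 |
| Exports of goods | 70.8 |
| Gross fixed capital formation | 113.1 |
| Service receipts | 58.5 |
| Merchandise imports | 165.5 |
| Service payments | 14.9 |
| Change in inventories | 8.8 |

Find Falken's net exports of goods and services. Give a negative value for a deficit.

Goods balance = 70.8 - 165.5 = -94.7
Services balance = 58.5 - 14.9 = 43.6
Trade balance (goods + services) = -94.7 + 43.6 = -51.1

-51.1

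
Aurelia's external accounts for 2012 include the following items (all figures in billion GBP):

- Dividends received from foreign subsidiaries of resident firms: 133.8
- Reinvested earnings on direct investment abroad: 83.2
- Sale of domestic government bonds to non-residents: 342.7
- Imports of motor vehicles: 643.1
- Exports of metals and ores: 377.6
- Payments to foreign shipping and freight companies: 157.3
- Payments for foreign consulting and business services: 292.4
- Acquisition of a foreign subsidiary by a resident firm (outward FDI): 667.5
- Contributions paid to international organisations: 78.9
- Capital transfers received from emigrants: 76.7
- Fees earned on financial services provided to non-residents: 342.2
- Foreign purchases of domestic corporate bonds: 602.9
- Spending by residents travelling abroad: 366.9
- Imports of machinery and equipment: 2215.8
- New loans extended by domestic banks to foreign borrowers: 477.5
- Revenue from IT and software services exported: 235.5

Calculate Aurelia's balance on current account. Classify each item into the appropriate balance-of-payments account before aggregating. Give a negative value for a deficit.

-2582.1

Goods: -2215.8 + 377.6 - 643.1 = -2481.3
Services: 342.2 - 157.3 - 366.9 + 235.5 - 292.4 = -238.9
Primary income: 83.2 + 133.8 = 217.0
Secondary income: -78.9
Current account = (-2481.3) + (-238.9) + 217.0 + (-78.9) = -2582.1
(Excluded from the current account — financial account: sale of domestic government bonds to non-residents 342.7, acquisition of a foreign subsidiary by a resident firm (outward FDI) 667.5, foreign purchases of domestic corporate bonds 602.9, new loans extended by domestic banks to foreign borrowers 477.5; capital account: capital transfers received from emigrants 76.7.)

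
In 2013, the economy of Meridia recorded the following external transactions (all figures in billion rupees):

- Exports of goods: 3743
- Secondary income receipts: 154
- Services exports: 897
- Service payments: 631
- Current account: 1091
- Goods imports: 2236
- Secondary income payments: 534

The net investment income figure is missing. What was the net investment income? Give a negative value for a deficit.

-302

Current account = goods balance + services balance + net primary income + net secondary income
Sum of the known components = 1393
Net investment income = CA - (known components) = 1091 - 1393 = -302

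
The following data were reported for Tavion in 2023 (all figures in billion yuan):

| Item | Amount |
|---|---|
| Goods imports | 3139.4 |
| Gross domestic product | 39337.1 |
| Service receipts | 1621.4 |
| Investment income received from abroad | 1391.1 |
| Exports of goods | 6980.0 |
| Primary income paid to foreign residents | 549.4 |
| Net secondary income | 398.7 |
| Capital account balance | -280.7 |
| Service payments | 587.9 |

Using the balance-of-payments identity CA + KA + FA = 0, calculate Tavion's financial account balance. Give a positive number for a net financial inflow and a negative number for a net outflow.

Goods balance = 6980.0 - 3139.4 = 3840.6
Services balance = 1621.4 - 587.9 = 1033.5
Trade balance (goods + services) = 3840.6 + 1033.5 = 4874.1
Net primary income = 1391.1 - 549.4 = 841.7
Net secondary income = 398.7
Current account = 4874.1 + 841.7 + 398.7 = 6114.5
Financial account = -(6114.5 + (-280.7)) = -5833.8

-5833.8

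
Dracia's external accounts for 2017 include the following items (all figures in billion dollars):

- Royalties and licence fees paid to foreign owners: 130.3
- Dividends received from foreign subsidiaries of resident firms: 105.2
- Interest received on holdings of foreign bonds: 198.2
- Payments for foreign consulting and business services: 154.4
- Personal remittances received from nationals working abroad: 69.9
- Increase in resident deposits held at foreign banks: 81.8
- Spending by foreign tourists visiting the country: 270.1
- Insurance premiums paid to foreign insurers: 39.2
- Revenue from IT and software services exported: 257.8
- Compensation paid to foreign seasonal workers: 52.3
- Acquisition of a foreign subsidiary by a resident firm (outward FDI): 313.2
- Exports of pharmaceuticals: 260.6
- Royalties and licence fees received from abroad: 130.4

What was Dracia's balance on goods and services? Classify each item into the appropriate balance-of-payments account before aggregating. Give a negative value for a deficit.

595.0

Goods: 260.6
Services: 257.8 - 39.2 + 130.4 - 130.3 - 154.4 + 270.1 = 334.4
Trade balance = 260.6 + 334.4 = 595.0
(Excluded from the trade balance — primary income: dividends received from foreign subsidiaries of resident firms 105.2, interest received on holdings of foreign bonds 198.2, compensation paid to foreign seasonal workers 52.3; secondary income: personal remittances received from nationals working abroad 69.9; financial account: increase in resident deposits held at foreign banks 81.8, acquisition of a foreign subsidiary by a resident firm (outward FDI) 313.2.)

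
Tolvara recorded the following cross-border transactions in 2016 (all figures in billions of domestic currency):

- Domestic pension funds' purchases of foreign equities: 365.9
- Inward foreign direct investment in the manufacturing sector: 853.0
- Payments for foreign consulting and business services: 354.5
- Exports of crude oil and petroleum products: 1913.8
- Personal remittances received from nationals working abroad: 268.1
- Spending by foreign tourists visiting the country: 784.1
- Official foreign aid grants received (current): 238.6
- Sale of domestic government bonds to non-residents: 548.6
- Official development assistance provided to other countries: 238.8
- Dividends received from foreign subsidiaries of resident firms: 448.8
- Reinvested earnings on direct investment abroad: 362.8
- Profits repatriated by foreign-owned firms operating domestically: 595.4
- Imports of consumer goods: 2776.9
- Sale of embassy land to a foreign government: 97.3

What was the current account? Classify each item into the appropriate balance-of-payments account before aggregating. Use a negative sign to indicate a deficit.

50.6

Goods: 1913.8 - 2776.9 = -863.1
Services: -354.5 + 784.1 = 429.6
Primary income: -595.4 + 362.8 + 448.8 = 216.2
Secondary income: 238.6 + 268.1 - 238.8 = 267.9
Current account = (-863.1) + 429.6 + 216.2 + 267.9 = 50.6
(Excluded from the current account — financial account: domestic pension funds' purchases of foreign equities 365.9, inward foreign direct investment in the manufacturing sector 853.0, sale of domestic government bonds to non-residents 548.6; capital account: sale of embassy land to a foreign government 97.3.)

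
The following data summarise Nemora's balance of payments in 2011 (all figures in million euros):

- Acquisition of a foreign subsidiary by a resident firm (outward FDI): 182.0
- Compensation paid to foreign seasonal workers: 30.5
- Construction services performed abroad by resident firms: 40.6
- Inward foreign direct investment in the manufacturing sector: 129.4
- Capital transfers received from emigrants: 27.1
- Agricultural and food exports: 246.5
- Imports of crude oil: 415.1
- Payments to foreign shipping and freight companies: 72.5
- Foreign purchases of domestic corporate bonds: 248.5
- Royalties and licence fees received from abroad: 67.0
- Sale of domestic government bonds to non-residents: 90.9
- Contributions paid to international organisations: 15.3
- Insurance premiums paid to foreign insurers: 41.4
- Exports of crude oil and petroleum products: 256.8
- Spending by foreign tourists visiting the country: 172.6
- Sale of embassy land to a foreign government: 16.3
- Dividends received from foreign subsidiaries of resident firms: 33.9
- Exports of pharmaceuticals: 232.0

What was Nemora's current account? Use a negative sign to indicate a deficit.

Goods: -415.1 + 232.0 + 256.8 + 246.5 = 320.2
Services: -41.4 + 40.6 + 67.0 - 72.5 + 172.6 = 166.3
Primary income: 33.9 - 30.5 = 3.4
Secondary income: -15.3
Current account = 320.2 + 166.3 + 3.4 + (-15.3) = 474.6
(Excluded from the current account — financial account: acquisition of a foreign subsidiary by a resident firm (outward FDI) 182.0, inward foreign direct investment in the manufacturing sector 129.4, foreign purchases of domestic corporate bonds 248.5, sale of domestic government bonds to non-residents 90.9; capital account: capital transfers received from emigrants 27.1, sale of embassy land to a foreign government 16.3.)

474.6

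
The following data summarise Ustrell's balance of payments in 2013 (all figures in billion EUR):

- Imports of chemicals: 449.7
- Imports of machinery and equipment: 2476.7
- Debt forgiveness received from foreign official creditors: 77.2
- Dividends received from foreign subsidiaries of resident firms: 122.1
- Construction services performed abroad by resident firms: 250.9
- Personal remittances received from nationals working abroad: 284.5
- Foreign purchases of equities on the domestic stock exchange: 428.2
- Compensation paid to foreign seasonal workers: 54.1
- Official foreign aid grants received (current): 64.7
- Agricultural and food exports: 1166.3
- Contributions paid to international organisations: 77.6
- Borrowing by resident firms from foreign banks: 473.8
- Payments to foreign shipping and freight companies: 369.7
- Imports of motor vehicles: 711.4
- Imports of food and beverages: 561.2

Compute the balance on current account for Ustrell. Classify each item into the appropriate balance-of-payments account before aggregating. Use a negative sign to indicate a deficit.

-2811.9

Goods: -449.7 + 1166.3 - 2476.7 - 561.2 - 711.4 = -3032.7
Services: -369.7 + 250.9 = -118.8
Primary income: -54.1 + 122.1 = 68.0
Secondary income: -77.6 + 64.7 + 284.5 = 271.6
Current account = (-3032.7) + (-118.8) + 68.0 + 271.6 = -2811.9
(Excluded from the current account — capital account: debt forgiveness received from foreign official creditors 77.2; financial account: foreign purchases of equities on the domestic stock exchange 428.2, borrowing by resident firms from foreign banks 473.8.)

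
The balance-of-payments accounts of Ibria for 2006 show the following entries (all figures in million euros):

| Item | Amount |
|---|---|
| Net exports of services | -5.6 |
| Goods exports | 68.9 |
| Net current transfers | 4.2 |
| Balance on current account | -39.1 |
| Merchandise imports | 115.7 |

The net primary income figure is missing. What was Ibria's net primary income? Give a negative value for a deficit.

9.1

Current account = goods balance + services balance + net primary income + net secondary income
Sum of the known components = -48.2
Net primary income = CA - (known components) = -39.1 - (-48.2) = 9.1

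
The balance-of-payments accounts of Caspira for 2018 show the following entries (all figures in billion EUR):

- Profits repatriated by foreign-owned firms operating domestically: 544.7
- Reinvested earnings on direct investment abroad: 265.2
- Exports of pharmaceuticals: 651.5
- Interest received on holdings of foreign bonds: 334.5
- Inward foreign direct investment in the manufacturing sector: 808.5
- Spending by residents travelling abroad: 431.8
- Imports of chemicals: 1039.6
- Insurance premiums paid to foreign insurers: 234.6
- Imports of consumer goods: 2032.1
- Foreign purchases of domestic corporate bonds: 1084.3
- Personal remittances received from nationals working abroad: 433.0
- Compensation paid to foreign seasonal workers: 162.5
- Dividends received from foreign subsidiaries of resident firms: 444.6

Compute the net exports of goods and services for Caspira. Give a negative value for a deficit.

-3086.6

Goods: 651.5 - 1039.6 - 2032.1 = -2420.2
Services: -431.8 - 234.6 = -666.4
Trade balance = -2420.2 + (-666.4) = -3086.6
(Excluded from the trade balance — primary income: profits repatriated by foreign-owned firms operating domestically 544.7, reinvested earnings on direct investment abroad 265.2, interest received on holdings of foreign bonds 334.5, compensation paid to foreign seasonal workers 162.5, dividends received from foreign subsidiaries of resident firms 444.6; financial account: inward foreign direct investment in the manufacturing sector 808.5, foreign purchases of domestic corporate bonds 1084.3; secondary income: personal remittances received from nationals working abroad 433.0.)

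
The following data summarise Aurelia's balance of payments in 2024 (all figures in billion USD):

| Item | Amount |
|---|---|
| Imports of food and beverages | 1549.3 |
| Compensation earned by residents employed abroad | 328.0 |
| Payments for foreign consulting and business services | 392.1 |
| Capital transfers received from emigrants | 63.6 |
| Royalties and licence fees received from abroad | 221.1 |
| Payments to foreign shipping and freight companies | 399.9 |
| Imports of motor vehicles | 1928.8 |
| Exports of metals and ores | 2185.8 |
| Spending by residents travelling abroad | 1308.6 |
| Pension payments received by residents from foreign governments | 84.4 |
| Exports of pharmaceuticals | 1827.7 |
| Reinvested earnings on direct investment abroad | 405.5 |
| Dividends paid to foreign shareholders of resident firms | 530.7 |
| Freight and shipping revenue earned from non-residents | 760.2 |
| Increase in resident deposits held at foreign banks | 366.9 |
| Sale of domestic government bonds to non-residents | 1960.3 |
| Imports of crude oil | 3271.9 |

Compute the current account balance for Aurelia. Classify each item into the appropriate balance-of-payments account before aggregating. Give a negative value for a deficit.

Goods: -3271.9 + 2185.8 - 1549.3 + 1827.7 - 1928.8 = -2736.5
Services: 221.1 - 1308.6 - 392.1 + 760.2 - 399.9 = -1119.3
Primary income: 328.0 - 530.7 + 405.5 = 202.8
Secondary income: 84.4
Current account = (-2736.5) + (-1119.3) + 202.8 + 84.4 = -3568.6
(Excluded from the current account — capital account: capital transfers received from emigrants 63.6; financial account: increase in resident deposits held at foreign banks 366.9, sale of domestic government bonds to non-residents 1960.3.)

-3568.6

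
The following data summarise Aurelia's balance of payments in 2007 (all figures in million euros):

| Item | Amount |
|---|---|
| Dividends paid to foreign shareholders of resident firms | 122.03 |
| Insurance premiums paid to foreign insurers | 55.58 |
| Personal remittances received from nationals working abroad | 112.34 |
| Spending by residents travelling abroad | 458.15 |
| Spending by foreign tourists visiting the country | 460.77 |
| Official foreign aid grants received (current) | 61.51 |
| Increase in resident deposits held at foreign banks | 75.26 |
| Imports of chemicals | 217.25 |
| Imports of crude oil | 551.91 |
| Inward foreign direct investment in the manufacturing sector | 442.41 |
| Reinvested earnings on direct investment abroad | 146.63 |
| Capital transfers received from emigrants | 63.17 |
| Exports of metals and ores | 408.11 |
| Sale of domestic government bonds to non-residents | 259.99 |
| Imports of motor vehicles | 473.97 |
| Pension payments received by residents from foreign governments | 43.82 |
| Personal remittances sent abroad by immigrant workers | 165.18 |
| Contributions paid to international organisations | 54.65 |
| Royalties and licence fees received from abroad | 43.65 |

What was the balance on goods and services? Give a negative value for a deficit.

Goods: 408.11 - 473.97 - 551.91 - 217.25 = -835.02
Services: -55.58 - 458.15 + 43.65 + 460.77 = -9.31
Trade balance = -835.02 + (-9.31) = -844.33
(Excluded from the trade balance — primary income: dividends paid to foreign shareholders of resident firms 122.03, reinvested earnings on direct investment abroad 146.63; secondary income: personal remittances received from nationals working abroad 112.34, official foreign aid grants received (current) 61.51, pension payments received by residents from foreign governments 43.82, personal remittances sent abroad by immigrant workers 165.18, contributions paid to international organisations 54.65; financial account: increase in resident deposits held at foreign banks 75.26, inward foreign direct investment in the manufacturing sector 442.41, sale of domestic government bonds to non-residents 259.99; capital account: capital transfers received from emigrants 63.17.)

-844.33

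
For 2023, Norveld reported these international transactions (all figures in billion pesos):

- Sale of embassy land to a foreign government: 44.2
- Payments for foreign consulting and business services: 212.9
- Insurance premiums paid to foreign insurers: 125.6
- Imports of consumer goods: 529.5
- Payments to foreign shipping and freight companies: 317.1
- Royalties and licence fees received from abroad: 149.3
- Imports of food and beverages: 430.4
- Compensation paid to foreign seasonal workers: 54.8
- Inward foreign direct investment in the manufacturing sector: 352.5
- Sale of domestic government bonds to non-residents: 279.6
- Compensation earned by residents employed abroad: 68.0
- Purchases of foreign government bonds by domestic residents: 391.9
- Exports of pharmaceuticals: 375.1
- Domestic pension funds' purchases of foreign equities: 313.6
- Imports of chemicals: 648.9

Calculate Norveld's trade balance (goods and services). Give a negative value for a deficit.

-1740.0

Goods: 375.1 - 648.9 - 529.5 - 430.4 = -1233.7
Services: -317.1 - 125.6 - 212.9 + 149.3 = -506.3
Trade balance = -1233.7 + (-506.3) = -1740.0
(Excluded from the trade balance — capital account: sale of embassy land to a foreign government 44.2; primary income: compensation paid to foreign seasonal workers 54.8, compensation earned by residents employed abroad 68.0; financial account: inward foreign direct investment in the manufacturing sector 352.5, sale of domestic government bonds to non-residents 279.6, purchases of foreign government bonds by domestic residents 391.9, domestic pension funds' purchases of foreign equities 313.6.)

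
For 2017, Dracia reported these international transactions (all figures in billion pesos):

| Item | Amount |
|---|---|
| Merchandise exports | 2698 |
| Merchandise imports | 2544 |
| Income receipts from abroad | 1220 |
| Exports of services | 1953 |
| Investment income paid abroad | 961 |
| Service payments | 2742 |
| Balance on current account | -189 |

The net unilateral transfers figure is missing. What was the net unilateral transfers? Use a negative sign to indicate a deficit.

Current account = goods balance + services balance + net primary income + net secondary income
Sum of the known components = -376
Net unilateral transfers = CA - (known components) = -189 - (-376) = 187

187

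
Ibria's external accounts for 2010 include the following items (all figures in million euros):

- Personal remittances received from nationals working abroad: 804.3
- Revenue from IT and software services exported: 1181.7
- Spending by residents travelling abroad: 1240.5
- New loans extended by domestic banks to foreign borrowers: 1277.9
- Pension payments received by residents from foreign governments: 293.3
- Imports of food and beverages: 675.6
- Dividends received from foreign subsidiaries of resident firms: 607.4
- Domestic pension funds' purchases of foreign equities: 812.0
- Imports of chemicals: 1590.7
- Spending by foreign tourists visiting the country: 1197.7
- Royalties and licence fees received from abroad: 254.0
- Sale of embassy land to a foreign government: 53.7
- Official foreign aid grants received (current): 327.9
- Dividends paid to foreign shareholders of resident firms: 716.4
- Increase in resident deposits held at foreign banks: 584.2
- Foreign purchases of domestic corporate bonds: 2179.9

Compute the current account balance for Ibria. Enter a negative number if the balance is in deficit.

443.1

Goods: -675.6 - 1590.7 = -2266.3
Services: 1197.7 - 1240.5 + 254.0 + 1181.7 = 1392.9
Primary income: 607.4 - 716.4 = -109.0
Secondary income: 804.3 + 293.3 + 327.9 = 1425.5
Current account = (-2266.3) + 1392.9 + (-109.0) + 1425.5 = 443.1
(Excluded from the current account — financial account: new loans extended by domestic banks to foreign borrowers 1277.9, domestic pension funds' purchases of foreign equities 812.0, increase in resident deposits held at foreign banks 584.2, foreign purchases of domestic corporate bonds 2179.9; capital account: sale of embassy land to a foreign government 53.7.)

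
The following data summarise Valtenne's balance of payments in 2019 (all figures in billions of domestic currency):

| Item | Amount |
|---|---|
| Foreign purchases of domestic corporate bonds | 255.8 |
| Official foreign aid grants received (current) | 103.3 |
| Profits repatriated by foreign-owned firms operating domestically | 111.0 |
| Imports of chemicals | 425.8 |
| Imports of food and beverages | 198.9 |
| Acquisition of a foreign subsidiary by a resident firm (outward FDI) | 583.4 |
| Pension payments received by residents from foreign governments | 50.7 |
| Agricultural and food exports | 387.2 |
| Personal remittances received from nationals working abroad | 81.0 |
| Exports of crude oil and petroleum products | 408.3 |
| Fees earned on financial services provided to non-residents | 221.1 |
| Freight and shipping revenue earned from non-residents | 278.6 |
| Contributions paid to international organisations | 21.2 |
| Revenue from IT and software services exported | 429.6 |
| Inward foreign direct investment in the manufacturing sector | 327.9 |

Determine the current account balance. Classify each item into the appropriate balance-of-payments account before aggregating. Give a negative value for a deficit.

1202.9

Goods: 408.3 - 425.8 + 387.2 - 198.9 = 170.8
Services: 429.6 + 221.1 + 278.6 = 929.3
Primary income: -111.0
Secondary income: -21.2 + 81.0 + 103.3 + 50.7 = 213.8
Current account = 170.8 + 929.3 + (-111.0) + 213.8 = 1202.9
(Excluded from the current account — financial account: foreign purchases of domestic corporate bonds 255.8, acquisition of a foreign subsidiary by a resident firm (outward FDI) 583.4, inward foreign direct investment in the manufacturing sector 327.9.)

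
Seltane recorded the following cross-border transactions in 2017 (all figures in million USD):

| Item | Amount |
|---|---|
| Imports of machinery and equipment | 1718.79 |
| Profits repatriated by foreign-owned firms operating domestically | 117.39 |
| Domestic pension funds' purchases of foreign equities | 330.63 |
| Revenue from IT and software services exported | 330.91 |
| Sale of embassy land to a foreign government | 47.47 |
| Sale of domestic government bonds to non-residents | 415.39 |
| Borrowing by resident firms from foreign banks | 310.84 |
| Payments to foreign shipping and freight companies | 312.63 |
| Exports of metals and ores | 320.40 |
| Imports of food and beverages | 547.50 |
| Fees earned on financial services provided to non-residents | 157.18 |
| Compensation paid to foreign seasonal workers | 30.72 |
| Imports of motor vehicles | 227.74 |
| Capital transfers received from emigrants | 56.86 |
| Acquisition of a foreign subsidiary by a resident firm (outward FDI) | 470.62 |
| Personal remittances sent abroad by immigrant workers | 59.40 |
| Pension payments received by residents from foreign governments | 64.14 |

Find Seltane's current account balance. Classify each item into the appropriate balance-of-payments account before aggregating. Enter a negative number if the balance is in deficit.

Goods: -227.74 - 547.50 - 1718.79 + 320.40 = -2173.63
Services: -312.63 + 157.18 + 330.91 = 175.46
Primary income: -117.39 - 30.72 = -148.11
Secondary income: 64.14 - 59.40 = 4.74
Current account = (-2173.63) + 175.46 + (-148.11) + 4.74 = -2141.54
(Excluded from the current account — financial account: domestic pension funds' purchases of foreign equities 330.63, sale of domestic government bonds to non-residents 415.39, borrowing by resident firms from foreign banks 310.84, acquisition of a foreign subsidiary by a resident firm (outward FDI) 470.62; capital account: sale of embassy land to a foreign government 47.47, capital transfers received from emigrants 56.86.)

-2141.54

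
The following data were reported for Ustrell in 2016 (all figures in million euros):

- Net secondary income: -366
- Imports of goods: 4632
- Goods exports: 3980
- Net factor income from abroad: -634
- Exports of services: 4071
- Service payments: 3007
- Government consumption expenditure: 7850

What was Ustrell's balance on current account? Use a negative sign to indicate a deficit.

Goods balance = 3980 - 4632 = -652
Services balance = 4071 - 3007 = 1064
Trade balance (goods + services) = -652 + 1064 = 412
Net primary income = -634
Net secondary income = -366
Current account = 412 + (-634) + (-366) = -588

-588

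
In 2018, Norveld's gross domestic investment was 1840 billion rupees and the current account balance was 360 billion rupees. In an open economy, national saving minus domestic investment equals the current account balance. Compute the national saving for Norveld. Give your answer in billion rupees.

2200

S = I + CA = 1840 + 360 = 2200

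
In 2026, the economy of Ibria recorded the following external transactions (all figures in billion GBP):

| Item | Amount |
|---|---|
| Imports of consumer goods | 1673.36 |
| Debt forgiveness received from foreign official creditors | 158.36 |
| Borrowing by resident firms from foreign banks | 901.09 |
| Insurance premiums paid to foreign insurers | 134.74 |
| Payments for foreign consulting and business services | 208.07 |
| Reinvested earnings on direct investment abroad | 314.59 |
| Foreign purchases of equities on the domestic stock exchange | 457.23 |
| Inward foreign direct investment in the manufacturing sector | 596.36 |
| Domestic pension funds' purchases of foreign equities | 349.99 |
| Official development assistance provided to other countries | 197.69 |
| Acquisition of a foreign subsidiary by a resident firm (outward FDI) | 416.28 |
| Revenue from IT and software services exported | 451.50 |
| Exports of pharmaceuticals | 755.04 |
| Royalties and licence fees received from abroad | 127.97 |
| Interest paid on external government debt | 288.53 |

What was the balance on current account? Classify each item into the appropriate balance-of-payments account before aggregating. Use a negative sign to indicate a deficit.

-853.29

Goods: 755.04 - 1673.36 = -918.32
Services: 451.50 - 134.74 + 127.97 - 208.07 = 236.66
Primary income: 314.59 - 288.53 = 26.06
Secondary income: -197.69
Current account = (-918.32) + 236.66 + 26.06 + (-197.69) = -853.29
(Excluded from the current account — capital account: debt forgiveness received from foreign official creditors 158.36; financial account: borrowing by resident firms from foreign banks 901.09, foreign purchases of equities on the domestic stock exchange 457.23, inward foreign direct investment in the manufacturing sector 596.36, domestic pension funds' purchases of foreign equities 349.99, acquisition of a foreign subsidiary by a resident firm (outward FDI) 416.28.)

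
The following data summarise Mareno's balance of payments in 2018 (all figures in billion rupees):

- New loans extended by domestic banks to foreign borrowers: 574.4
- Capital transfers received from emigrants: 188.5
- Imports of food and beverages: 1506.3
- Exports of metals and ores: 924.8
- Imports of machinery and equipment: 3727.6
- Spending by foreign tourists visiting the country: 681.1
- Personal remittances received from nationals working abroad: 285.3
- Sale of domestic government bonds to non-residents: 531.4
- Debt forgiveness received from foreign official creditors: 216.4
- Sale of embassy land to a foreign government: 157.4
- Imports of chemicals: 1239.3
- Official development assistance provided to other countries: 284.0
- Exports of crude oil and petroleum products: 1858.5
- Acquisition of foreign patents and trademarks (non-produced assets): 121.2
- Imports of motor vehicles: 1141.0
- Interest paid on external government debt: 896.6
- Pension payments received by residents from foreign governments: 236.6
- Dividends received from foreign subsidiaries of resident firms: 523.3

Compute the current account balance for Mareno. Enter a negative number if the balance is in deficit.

Goods: 1858.5 - 1141.0 - 1506.3 + 924.8 - 3727.6 - 1239.3 = -4830.9
Services: 681.1
Primary income: -896.6 + 523.3 = -373.3
Secondary income: 236.6 + 285.3 - 284.0 = 237.9
Current account = (-4830.9) + 681.1 + (-373.3) + 237.9 = -4285.2
(Excluded from the current account — financial account: new loans extended by domestic banks to foreign borrowers 574.4, sale of domestic government bonds to non-residents 531.4; capital account: capital transfers received from emigrants 188.5, debt forgiveness received from foreign official creditors 216.4, sale of embassy land to a foreign government 157.4, acquisition of foreign patents and trademarks (non-produced assets) 121.2.)

-4285.2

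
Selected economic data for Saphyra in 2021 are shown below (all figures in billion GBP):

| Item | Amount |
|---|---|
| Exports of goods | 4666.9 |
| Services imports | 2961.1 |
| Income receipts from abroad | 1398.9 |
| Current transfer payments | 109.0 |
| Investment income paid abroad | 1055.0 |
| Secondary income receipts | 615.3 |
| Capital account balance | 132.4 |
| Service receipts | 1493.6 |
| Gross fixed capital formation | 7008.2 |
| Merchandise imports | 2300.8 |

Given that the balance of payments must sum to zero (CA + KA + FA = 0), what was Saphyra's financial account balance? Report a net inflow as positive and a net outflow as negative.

-1881.2

Goods balance = 4666.9 - 2300.8 = 2366.1
Services balance = 1493.6 - 2961.1 = -1467.5
Trade balance (goods + services) = 2366.1 + (-1467.5) = 898.6
Net primary income = 1398.9 - 1055.0 = 343.9
Net secondary income = 615.3 - 109.0 = 506.3
Current account = 898.6 + 343.9 + 506.3 = 1748.8
Financial account = -(1748.8 + 132.4) = -1881.2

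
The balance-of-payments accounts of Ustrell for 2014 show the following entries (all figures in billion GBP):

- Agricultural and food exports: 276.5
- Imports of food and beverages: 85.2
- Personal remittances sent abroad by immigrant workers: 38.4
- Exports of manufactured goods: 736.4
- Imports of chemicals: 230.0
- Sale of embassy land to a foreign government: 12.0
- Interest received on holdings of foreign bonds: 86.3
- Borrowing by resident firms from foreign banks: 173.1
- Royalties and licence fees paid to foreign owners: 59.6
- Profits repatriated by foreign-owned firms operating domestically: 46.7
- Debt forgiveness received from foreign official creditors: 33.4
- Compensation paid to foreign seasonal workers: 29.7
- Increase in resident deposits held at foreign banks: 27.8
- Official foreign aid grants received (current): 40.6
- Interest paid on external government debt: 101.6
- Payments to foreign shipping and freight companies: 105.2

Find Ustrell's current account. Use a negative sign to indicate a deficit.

Goods: 736.4 - 85.2 + 276.5 - 230.0 = 697.7
Services: -59.6 - 105.2 = -164.8
Primary income: 86.3 - 46.7 - 101.6 - 29.7 = -91.7
Secondary income: 40.6 - 38.4 = 2.2
Current account = 697.7 + (-164.8) + (-91.7) + 2.2 = 443.4
(Excluded from the current account — capital account: sale of embassy land to a foreign government 12.0, debt forgiveness received from foreign official creditors 33.4; financial account: borrowing by resident firms from foreign banks 173.1, increase in resident deposits held at foreign banks 27.8.)

443.4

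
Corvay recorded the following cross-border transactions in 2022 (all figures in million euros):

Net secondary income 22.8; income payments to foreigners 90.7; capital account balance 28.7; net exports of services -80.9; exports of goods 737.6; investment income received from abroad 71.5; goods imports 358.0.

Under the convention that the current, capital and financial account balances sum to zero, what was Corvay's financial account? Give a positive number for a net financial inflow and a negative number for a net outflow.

Goods balance = 737.6 - 358.0 = 379.6
Services balance = -80.9
Trade balance (goods + services) = 379.6 + (-80.9) = 298.7
Net primary income = 71.5 - 90.7 = -19.2
Net secondary income = 22.8
Current account = 298.7 + (-19.2) + 22.8 = 302.3
Financial account = -(302.3 + 28.7) = -331.0

-331.0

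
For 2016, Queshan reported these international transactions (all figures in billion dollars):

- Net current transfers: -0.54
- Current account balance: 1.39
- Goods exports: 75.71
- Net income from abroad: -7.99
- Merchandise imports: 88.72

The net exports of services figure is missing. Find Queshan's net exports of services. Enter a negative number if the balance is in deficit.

22.93

Current account = goods balance + services balance + net primary income + net secondary income
Sum of the known components = -21.54
Net exports of services = CA - (known components) = 1.39 - (-21.54) = 22.93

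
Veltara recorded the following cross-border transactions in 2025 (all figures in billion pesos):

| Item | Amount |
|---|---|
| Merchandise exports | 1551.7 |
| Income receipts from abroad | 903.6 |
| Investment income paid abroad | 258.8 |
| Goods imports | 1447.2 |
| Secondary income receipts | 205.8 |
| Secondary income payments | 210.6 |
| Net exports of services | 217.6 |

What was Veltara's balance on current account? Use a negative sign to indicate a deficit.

Goods balance = 1551.7 - 1447.2 = 104.5
Services balance = 217.6
Trade balance (goods + services) = 104.5 + 217.6 = 322.1
Net primary income = 903.6 - 258.8 = 644.8
Net secondary income = 205.8 - 210.6 = -4.8
Current account = 322.1 + 644.8 + (-4.8) = 962.1

962.1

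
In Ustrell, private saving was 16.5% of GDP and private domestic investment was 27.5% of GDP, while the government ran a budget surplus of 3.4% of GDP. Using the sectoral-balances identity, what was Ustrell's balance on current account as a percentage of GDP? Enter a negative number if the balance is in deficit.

By the sectoral-balances identity, CA = (S_private - I) + (T - G).
Private balance = 16.5 - 27.5 = -11.0
Government balance (T - G) = 3.4
CA = -11.0 + 3.4 = -7.6

-7.6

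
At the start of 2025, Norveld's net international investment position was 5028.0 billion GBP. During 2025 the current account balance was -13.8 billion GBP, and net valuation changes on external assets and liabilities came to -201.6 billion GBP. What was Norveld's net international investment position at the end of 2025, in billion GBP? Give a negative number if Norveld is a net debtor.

Change in NIIP = current account + net valuation change = -13.8 + (-201.6) = -215.4
End-of-year NIIP = 5028.0 + (-215.4) = 4812.6

4812.6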